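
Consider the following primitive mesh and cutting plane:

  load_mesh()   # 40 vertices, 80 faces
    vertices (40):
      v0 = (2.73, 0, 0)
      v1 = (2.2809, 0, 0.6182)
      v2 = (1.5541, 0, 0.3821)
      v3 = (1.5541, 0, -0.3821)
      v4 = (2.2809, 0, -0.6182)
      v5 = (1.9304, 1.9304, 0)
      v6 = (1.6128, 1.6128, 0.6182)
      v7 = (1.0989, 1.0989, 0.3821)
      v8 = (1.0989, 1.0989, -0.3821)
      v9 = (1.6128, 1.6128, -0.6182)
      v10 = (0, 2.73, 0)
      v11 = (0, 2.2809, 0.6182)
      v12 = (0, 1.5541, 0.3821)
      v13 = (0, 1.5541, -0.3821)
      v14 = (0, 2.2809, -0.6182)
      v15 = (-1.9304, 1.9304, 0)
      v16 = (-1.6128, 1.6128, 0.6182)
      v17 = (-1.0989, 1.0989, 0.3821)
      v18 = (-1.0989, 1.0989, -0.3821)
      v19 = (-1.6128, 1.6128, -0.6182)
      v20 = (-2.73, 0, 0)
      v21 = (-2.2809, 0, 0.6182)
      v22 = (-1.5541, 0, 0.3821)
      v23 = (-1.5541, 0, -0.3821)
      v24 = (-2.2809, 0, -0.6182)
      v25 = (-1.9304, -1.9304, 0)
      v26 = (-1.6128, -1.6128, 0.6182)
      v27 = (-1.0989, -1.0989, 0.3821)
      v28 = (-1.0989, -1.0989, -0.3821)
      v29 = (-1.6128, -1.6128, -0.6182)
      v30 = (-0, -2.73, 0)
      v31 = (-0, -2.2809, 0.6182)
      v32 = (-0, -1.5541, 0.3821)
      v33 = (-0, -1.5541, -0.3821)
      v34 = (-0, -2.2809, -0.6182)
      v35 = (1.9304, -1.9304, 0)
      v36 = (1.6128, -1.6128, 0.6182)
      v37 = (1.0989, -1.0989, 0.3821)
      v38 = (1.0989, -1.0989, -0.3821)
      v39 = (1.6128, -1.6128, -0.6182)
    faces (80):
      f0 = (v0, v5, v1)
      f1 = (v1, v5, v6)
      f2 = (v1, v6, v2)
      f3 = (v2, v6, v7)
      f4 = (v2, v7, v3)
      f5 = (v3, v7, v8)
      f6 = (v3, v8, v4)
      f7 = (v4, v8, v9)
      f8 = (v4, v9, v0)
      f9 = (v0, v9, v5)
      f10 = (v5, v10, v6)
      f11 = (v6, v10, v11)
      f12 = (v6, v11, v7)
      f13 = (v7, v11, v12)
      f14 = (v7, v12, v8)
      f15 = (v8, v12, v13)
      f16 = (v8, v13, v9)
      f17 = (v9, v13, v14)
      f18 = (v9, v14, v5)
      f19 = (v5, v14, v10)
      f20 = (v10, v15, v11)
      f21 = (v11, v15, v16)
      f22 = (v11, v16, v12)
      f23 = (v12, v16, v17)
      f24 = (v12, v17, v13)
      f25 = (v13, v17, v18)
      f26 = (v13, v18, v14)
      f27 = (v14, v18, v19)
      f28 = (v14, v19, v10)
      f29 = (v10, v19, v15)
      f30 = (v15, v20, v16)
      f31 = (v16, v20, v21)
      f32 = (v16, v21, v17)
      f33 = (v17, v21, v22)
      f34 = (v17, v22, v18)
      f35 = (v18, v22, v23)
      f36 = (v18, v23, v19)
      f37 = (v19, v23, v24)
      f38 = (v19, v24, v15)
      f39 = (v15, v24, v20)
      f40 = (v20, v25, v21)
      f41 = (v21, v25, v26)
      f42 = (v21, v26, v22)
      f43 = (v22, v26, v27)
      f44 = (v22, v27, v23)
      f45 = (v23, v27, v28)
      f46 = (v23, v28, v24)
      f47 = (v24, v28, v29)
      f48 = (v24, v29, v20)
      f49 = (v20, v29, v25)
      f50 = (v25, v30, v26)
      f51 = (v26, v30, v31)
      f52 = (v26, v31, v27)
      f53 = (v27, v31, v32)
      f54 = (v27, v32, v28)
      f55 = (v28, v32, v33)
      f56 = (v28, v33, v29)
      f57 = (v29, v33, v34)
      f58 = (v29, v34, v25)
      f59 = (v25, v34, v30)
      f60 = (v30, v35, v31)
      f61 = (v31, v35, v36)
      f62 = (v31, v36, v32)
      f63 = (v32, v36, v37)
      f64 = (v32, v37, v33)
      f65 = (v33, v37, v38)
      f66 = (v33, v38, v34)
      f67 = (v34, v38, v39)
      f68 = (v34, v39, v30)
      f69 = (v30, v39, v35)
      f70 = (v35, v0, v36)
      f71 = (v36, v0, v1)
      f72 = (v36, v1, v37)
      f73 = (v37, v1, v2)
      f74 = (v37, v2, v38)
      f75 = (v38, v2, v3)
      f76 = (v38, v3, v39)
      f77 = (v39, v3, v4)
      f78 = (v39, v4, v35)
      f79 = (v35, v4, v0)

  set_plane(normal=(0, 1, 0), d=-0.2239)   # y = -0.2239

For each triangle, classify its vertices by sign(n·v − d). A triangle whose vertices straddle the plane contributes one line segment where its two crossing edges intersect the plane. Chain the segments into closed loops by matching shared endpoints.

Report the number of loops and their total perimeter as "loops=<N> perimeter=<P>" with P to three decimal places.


loops=2 perimeter=7.642

Straddling triangles (20 of 80):
  (v20,v25,v21) [+-+] → (-2.63726, -0.2239, 0)–(-2.24025, -0.2239, 0.546497)  len=0.6755
  (v21,v25,v26) [+--] → (-2.24025, -0.2239, 0.546497)–(-2.18815, -0.2239, 0.6182)  len=0.0886
  (v21,v26,v22) [+-+] → (-2.18815, -0.2239, 0.6182)–(-1.56225, -0.2239, 0.414877)  len=0.6581
  (v22,v26,v27) [+--] → (-1.56225, -0.2239, 0.414877)–(-1.46135, -0.2239, 0.3821)  len=0.1061
  (v22,v27,v23) [+-+] → (-1.46135, -0.2239, 0.3821)–(-1.46135, -0.2239, -0.226395)  len=0.6085
  (v23,v27,v28) [+--] → (-1.46135, -0.2239, -0.226395)–(-1.46135, -0.2239, -0.3821)  len=0.1557
  (v23,v28,v24) [+-+] → (-1.46135, -0.2239, -0.3821)–(-2.04007, -0.2239, -0.570095)  len=0.6085
  (v24,v28,v29) [+--] → (-2.04007, -0.2239, -0.570095)–(-2.18815, -0.2239, -0.6182)  len=0.1557
  (v24,v29,v20) [+-+] → (-2.18815, -0.2239, -0.6182)–(-2.5749, -0.2239, -0.0858228)  len=0.6580
  (v20,v29,v25) [+--] → (-2.5749, -0.2239, -0.0858228)–(-2.63726, -0.2239, 0)  len=0.1061
  (v35,v0,v36) [-+-] → (2.63726, -0.2239, 0)–(2.5749, -0.2239, 0.0858228)  len=0.1061
  (v36,v0,v1) [-++] → (2.5749, -0.2239, 0.0858228)–(2.18815, -0.2239, 0.6182)  len=0.6580
  (v36,v1,v37) [-+-] → (2.18815, -0.2239, 0.6182)–(2.04007, -0.2239, 0.570095)  len=0.1557
  (v37,v1,v2) [-++] → (2.04007, -0.2239, 0.570095)–(1.46135, -0.2239, 0.3821)  len=0.6085
  (v37,v2,v38) [-+-] → (1.46135, -0.2239, 0.3821)–(1.46135, -0.2239, 0.226395)  len=0.1557
  (v38,v2,v3) [-++] → (1.46135, -0.2239, 0.226395)–(1.46135, -0.2239, -0.3821)  len=0.6085
  (v38,v3,v39) [-+-] → (1.46135, -0.2239, -0.3821)–(1.56225, -0.2239, -0.414877)  len=0.1061
  (v39,v3,v4) [-++] → (1.56225, -0.2239, -0.414877)–(2.18815, -0.2239, -0.6182)  len=0.6581
  (v39,v4,v35) [-+-] → (2.18815, -0.2239, -0.6182)–(2.24025, -0.2239, -0.546497)  len=0.0886
  (v35,v4,v0) [-++] → (2.24025, -0.2239, -0.546497)–(2.63726, -0.2239, 0)  len=0.6755

Chained into 2 loop(s):
  loop 1: 10 segments, perimeter = 3.8208
  loop 2: 10 segments, perimeter = 3.8208
Total perimeter = 7.642


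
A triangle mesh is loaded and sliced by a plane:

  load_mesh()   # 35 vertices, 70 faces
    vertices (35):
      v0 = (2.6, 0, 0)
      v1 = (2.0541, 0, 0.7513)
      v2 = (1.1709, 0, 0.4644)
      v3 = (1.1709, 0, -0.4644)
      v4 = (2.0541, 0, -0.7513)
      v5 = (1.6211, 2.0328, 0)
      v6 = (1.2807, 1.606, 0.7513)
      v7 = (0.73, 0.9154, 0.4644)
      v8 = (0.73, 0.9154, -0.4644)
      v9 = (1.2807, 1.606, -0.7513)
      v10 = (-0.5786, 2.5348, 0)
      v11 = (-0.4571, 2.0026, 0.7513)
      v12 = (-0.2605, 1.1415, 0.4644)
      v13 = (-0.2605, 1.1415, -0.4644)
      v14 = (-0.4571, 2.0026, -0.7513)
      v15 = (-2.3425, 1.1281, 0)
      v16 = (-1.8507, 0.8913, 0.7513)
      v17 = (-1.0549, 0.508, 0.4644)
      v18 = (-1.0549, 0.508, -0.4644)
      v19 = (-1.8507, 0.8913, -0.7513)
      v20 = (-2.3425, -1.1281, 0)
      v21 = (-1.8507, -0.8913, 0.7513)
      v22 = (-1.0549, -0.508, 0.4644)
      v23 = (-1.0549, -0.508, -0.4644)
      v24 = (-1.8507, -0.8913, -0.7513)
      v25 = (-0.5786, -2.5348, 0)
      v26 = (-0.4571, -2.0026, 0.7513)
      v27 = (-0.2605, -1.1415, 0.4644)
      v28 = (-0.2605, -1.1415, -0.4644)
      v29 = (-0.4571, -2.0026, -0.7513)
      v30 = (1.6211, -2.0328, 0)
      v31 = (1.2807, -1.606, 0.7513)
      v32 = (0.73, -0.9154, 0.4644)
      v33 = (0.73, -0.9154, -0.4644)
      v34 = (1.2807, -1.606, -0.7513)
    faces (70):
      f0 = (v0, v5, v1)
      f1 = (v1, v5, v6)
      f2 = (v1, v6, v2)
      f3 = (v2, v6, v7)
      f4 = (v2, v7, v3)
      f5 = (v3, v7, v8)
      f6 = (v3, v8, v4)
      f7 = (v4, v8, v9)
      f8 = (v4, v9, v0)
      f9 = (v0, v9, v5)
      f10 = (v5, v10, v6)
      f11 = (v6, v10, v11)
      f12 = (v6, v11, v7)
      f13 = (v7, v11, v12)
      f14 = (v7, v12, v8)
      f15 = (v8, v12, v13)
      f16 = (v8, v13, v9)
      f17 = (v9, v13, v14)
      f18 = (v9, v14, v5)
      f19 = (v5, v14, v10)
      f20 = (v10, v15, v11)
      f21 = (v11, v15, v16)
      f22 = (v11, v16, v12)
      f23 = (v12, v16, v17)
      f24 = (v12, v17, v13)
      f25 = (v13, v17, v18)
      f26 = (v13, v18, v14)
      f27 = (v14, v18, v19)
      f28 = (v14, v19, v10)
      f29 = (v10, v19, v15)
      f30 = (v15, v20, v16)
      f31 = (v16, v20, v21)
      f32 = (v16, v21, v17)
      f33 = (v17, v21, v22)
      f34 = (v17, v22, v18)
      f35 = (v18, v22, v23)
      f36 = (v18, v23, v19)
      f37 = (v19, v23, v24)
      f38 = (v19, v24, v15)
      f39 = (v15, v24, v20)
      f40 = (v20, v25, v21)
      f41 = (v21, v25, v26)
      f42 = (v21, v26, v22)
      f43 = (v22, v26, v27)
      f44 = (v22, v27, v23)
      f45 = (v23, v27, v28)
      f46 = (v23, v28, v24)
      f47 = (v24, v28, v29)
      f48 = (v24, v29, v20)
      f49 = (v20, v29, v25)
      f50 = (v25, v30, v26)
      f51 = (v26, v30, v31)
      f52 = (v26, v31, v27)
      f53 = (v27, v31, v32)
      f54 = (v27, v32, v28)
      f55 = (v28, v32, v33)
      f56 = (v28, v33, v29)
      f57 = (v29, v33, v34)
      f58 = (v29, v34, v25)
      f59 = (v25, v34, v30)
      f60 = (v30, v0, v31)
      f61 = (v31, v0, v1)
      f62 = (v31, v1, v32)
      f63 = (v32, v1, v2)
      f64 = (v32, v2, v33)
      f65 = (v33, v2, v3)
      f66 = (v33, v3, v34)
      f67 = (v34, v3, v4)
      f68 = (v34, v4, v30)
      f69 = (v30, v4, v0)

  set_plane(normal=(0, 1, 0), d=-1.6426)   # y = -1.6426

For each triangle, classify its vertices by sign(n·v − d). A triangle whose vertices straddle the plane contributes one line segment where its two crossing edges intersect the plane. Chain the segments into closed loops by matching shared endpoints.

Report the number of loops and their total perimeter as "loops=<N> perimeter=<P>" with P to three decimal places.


Straddling triangles (16 of 70):
  (v20,v25,v21) [+-+] → (-1.69735, -1.6426, 0)–(-1.26918, -1.6426, 0.407855)  len=0.5913
  (v21,v25,v26) [+--] → (-1.26918, -1.6426, 0.407855)–(-0.90855, -1.6426, 0.7513)  len=0.4980
  (v21,v26,v22) [+-+] → (-0.90855, -1.6426, 0.7513)–(-0.60109, -1.6426, 0.682195)  len=0.3151
  (v22,v26,v27) [+-+] → (-0.60109, -1.6426, 0.682195)–(-0.374907, -1.6426, 0.631356)  len=0.2318
  (v24,v28,v29) [++-] → (-0.374907, -1.6426, -0.631356)–(-0.90855, -1.6426, -0.7513)  len=0.5470
  (v24,v29,v20) [+-+] → (-0.90855, -1.6426, -0.7513)–(-1.23325, -1.6426, -0.442017)  len=0.4484
  (v20,v29,v25) [+--] → (-1.23325, -1.6426, -0.442017)–(-1.69735, -1.6426, 0)  len=0.6409
  (v26,v30,v31) [--+] → (1.30989, -1.6426, 0.686873)–(1.12033, -1.6426, 0.7513)  len=0.2002
  (v26,v31,v27) [-++] → (1.12033, -1.6426, 0.7513)–(-0.374907, -1.6426, 0.631356)  len=1.5000
  (v28,v33,v29) [++-] → (-0.0640205, -1.6426, -0.6563)–(-0.374907, -1.6426, -0.631356)  len=0.3119
  (v29,v33,v34) [-++] → (-0.0640205, -1.6426, -0.6563)–(1.12033, -1.6426, -0.7513)  len=1.1882
  (v29,v34,v25) [-+-] → (1.12033, -1.6426, -0.7513)–(1.20743, -1.6426, -0.721695)  len=0.0920
  (v25,v34,v30) [-+-] → (1.20743, -1.6426, -0.721695)–(1.30989, -1.6426, -0.686873)  len=0.1082
  (v30,v0,v31) [-++] → (1.809, -1.6426, 0)–(1.30989, -1.6426, 0.686873)  len=0.8491
  (v34,v4,v30) [++-] → (1.70422, -1.6426, -0.144214)–(1.30989, -1.6426, -0.686873)  len=0.6708
  (v30,v4,v0) [-++] → (1.70422, -1.6426, -0.144214)–(1.809, -1.6426, 0)  len=0.1783

Chained into 1 loop(s):
  loop 1: 16 segments, perimeter = 8.3712
Total perimeter = 8.371

loops=1 perimeter=8.371


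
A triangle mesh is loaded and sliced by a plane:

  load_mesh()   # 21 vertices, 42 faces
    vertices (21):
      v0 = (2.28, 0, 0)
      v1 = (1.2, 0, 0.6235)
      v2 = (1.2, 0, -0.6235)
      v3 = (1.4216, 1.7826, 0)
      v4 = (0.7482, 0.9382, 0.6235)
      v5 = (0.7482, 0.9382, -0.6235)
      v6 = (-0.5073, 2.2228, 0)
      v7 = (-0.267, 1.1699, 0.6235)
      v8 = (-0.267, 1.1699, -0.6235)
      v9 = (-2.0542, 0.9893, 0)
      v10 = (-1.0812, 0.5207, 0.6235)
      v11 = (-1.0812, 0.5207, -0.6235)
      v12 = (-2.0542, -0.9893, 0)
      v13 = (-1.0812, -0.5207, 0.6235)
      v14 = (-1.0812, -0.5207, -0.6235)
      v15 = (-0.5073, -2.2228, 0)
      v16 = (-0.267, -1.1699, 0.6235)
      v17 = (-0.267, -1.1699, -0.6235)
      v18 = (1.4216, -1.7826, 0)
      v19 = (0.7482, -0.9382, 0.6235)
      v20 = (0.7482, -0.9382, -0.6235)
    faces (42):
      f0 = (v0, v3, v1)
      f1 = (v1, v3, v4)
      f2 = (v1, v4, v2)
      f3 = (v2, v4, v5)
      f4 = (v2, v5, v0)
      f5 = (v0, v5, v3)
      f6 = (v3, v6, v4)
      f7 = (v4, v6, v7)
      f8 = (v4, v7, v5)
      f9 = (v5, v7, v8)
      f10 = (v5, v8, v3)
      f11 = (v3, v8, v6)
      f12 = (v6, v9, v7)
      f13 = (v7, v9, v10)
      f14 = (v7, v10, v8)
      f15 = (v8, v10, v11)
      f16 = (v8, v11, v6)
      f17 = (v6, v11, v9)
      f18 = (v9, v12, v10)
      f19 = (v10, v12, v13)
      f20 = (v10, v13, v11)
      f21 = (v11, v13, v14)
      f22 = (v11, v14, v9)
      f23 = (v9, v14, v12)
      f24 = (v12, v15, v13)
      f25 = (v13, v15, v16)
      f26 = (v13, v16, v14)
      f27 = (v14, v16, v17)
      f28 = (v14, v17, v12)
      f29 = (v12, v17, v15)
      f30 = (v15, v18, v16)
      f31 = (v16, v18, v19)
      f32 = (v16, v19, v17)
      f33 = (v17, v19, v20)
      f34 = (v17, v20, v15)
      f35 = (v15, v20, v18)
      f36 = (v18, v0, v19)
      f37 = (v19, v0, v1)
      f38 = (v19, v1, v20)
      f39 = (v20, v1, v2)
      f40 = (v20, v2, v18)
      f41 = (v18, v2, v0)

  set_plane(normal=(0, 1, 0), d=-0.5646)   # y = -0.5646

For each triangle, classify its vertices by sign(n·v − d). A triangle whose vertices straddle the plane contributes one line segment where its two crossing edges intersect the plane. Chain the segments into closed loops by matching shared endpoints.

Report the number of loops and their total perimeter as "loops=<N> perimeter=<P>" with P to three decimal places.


Straddling triangles (14 of 42):
  (v9,v12,v10) [+-+] → (-2.0542, -0.5646, 0)–(-1.78054, -0.5646, 0.175365)  len=0.3250
  (v10,v12,v13) [+-+] → (-1.78054, -0.5646, 0.175365)–(-1.17235, -0.5646, 0.565088)  len=0.7223
  (v9,v14,v12) [++-] → (-1.17235, -0.5646, -0.565088)–(-2.0542, -0.5646, 0)  len=1.0474
  (v12,v15,v13) [--+] → (-1.0664, -0.5646, 0.607419)–(-1.17235, -0.5646, 0.565088)  len=0.1141
  (v13,v15,v16) [+--] → (-1.0664, -0.5646, 0.607419)–(-1.02614, -0.5646, 0.6235)  len=0.0433
  (v13,v16,v14) [+-+] → (-1.02614, -0.5646, 0.6235)–(-1.02614, -0.5646, -0.539176)  len=1.1627
  (v14,v16,v17) [+--] → (-1.02614, -0.5646, -0.539176)–(-1.02614, -0.5646, -0.6235)  len=0.0843
  (v14,v17,v12) [+--] → (-1.02614, -0.5646, -0.6235)–(-1.17235, -0.5646, -0.565088)  len=0.1574
  (v18,v0,v19) [-+-] → (2.00812, -0.5646, 0)–(1.35818, -0.5646, 0.375216)  len=0.7505
  (v19,v0,v1) [-++] → (1.35818, -0.5646, 0.375216)–(0.928111, -0.5646, 0.6235)  len=0.4966
  (v19,v1,v20) [-+-] → (0.928111, -0.5646, 0.6235)–(0.928111, -0.5646, -0.126933)  len=0.7504
  (v20,v1,v2) [-++] → (0.928111, -0.5646, -0.126933)–(0.928111, -0.5646, -0.6235)  len=0.4966
  (v20,v2,v18) [-+-] → (0.928111, -0.5646, -0.6235)–(1.27019, -0.5646, -0.42602)  len=0.3950
  (v18,v2,v0) [-++] → (1.27019, -0.5646, -0.42602)–(2.00812, -0.5646, 0)  len=0.8521

Chained into 2 loop(s):
  loop 1: 8 segments, perimeter = 3.6566
  loop 2: 6 segments, perimeter = 3.7411
Total perimeter = 7.398

loops=2 perimeter=7.398


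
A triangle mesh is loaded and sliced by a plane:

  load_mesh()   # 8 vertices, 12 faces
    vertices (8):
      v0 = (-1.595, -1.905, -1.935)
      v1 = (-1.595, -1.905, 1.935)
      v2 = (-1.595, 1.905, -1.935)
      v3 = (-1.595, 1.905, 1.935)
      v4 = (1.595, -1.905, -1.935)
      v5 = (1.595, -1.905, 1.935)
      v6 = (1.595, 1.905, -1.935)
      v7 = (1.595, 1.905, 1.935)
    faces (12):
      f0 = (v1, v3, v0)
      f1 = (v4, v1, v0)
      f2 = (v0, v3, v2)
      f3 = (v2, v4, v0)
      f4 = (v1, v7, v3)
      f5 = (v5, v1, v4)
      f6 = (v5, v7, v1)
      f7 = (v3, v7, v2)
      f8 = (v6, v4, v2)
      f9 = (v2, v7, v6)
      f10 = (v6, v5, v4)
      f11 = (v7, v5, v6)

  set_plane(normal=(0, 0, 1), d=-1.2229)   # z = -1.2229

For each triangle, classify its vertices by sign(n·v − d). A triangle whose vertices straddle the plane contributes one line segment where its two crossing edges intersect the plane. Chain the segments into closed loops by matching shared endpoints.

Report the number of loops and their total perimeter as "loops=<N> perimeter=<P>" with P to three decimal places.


Straddling triangles (8 of 12):
  (v1,v3,v0) [++-] → (-1.595, -1.20394, -1.2229)–(-1.595, -1.905, -1.2229)  len=0.7011
  (v4,v1,v0) [-+-] → (1.00802, -1.905, -1.2229)–(-1.595, -1.905, -1.2229)  len=2.6030
  (v0,v3,v2) [-+-] → (-1.595, -1.20394, -1.2229)–(-1.595, 1.905, -1.2229)  len=3.1089
  (v5,v1,v4) [++-] → (1.00802, -1.905, -1.2229)–(1.595, -1.905, -1.2229)  len=0.5870
  (v3,v7,v2) [++-] → (-1.00802, 1.905, -1.2229)–(-1.595, 1.905, -1.2229)  len=0.5870
  (v2,v7,v6) [-+-] → (-1.00802, 1.905, -1.2229)–(1.595, 1.905, -1.2229)  len=2.6030
  (v6,v5,v4) [-+-] → (1.595, 1.20394, -1.2229)–(1.595, -1.905, -1.2229)  len=3.1089
  (v7,v5,v6) [++-] → (1.595, 1.20394, -1.2229)–(1.595, 1.905, -1.2229)  len=0.7011

Chained into 1 loop(s):
  loop 1: 8 segments, perimeter = 14.0000
Total perimeter = 14.000

loops=1 perimeter=14.000


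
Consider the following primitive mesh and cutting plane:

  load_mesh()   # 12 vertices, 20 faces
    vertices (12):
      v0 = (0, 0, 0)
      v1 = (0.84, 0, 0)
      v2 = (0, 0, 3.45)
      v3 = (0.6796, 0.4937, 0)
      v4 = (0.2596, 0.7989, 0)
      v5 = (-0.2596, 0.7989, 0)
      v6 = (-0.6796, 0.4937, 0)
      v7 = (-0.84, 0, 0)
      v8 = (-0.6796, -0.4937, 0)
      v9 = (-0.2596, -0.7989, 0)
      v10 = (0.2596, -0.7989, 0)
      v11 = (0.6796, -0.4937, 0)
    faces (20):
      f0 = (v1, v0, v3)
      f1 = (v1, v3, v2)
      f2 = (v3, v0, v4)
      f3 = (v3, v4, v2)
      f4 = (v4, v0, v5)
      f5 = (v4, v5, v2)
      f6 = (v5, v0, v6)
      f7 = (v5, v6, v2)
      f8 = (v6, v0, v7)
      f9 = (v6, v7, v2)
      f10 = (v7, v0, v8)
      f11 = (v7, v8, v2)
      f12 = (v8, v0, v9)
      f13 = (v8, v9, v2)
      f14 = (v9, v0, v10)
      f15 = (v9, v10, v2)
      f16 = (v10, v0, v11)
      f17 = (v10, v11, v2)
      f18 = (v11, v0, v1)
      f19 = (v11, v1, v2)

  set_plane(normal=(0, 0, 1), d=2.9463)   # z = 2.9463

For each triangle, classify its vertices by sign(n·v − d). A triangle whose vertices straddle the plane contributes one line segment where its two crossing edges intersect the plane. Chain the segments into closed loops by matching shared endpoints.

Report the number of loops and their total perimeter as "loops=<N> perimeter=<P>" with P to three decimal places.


Straddling triangles (10 of 20):
  (v1,v3,v2) [--+] → (0.0992216, 0.0720802, 2.9463)–(0.12264, 0, 2.9463)  len=0.0758
  (v3,v4,v2) [--+] → (0.0379016, 0.116639, 2.9463)–(0.0992216, 0.0720802, 2.9463)  len=0.0758
  (v4,v5,v2) [--+] → (-0.0379016, 0.116639, 2.9463)–(0.0379016, 0.116639, 2.9463)  len=0.0758
  (v5,v6,v2) [--+] → (-0.0992216, 0.0720802, 2.9463)–(-0.0379016, 0.116639, 2.9463)  len=0.0758
  (v6,v7,v2) [--+] → (-0.12264, 0, 2.9463)–(-0.0992216, 0.0720802, 2.9463)  len=0.0758
  (v7,v8,v2) [--+] → (-0.0992216, -0.0720802, 2.9463)–(-0.12264, 0, 2.9463)  len=0.0758
  (v8,v9,v2) [--+] → (-0.0379016, -0.116639, 2.9463)–(-0.0992216, -0.0720802, 2.9463)  len=0.0758
  (v9,v10,v2) [--+] → (0.0379016, -0.116639, 2.9463)–(-0.0379016, -0.116639, 2.9463)  len=0.0758
  (v10,v11,v2) [--+] → (0.0992216, -0.0720802, 2.9463)–(0.0379016, -0.116639, 2.9463)  len=0.0758
  (v11,v1,v2) [--+] → (0.12264, 0, 2.9463)–(0.0992216, -0.0720802, 2.9463)  len=0.0758

Chained into 1 loop(s):
  loop 1: 10 segments, perimeter = 0.7580
Total perimeter = 0.758

loops=1 perimeter=0.758


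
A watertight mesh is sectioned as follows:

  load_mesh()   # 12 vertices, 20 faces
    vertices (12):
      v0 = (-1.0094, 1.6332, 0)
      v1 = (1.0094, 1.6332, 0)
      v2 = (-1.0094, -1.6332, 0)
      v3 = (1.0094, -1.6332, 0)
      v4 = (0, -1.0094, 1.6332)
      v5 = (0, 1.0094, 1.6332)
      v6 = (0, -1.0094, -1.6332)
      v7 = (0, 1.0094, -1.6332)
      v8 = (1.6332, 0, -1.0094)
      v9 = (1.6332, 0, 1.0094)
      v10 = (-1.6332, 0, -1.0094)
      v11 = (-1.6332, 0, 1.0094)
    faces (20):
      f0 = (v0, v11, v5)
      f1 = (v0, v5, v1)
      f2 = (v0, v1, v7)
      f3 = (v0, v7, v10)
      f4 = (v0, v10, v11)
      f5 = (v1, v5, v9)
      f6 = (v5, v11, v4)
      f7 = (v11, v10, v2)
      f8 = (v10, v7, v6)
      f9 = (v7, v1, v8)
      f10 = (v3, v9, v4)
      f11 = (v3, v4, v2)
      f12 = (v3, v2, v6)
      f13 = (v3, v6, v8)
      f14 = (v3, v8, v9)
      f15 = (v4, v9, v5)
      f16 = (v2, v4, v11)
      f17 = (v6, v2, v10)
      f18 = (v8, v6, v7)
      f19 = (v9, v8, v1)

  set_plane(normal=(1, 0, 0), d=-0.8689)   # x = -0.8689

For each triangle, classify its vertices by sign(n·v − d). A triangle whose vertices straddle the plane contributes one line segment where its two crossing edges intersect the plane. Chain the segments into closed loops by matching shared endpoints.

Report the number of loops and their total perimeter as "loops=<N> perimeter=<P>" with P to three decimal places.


Straddling triangles (10 of 20):
  (v0,v11,v5) [--+] → (-0.8689, 0.472376, 1.30132)–(-0.8689, 1.54637, 0.227328)  len=1.5189
  (v0,v5,v1) [-++] → (-0.8689, 1.54637, 0.227328)–(-0.8689, 1.6332, 0)  len=0.2433
  (v0,v1,v7) [-++] → (-0.8689, 1.6332, 0)–(-0.8689, 1.54637, -0.227328)  len=0.2433
  (v0,v7,v10) [-+-] → (-0.8689, 1.54637, -0.227328)–(-0.8689, 0.472376, -1.30132)  len=1.5189
  (v5,v11,v4) [+-+] → (-0.8689, 0.472376, 1.30132)–(-0.8689, -0.472376, 1.30132)  len=0.9448
  (v10,v7,v6) [-++] → (-0.8689, 0.472376, -1.30132)–(-0.8689, -0.472376, -1.30132)  len=0.9448
  (v3,v4,v2) [++-] → (-0.8689, -1.54637, 0.227328)–(-0.8689, -1.6332, 0)  len=0.2433
  (v3,v2,v6) [+-+] → (-0.8689, -1.6332, 0)–(-0.8689, -1.54637, -0.227328)  len=0.2433
  (v2,v4,v11) [-+-] → (-0.8689, -1.54637, 0.227328)–(-0.8689, -0.472376, 1.30132)  len=1.5189
  (v6,v2,v10) [+--] → (-0.8689, -1.54637, -0.227328)–(-0.8689, -0.472376, -1.30132)  len=1.5189

Chained into 1 loop(s):
  loop 1: 10 segments, perimeter = 8.9383
Total perimeter = 8.938

loops=1 perimeter=8.938


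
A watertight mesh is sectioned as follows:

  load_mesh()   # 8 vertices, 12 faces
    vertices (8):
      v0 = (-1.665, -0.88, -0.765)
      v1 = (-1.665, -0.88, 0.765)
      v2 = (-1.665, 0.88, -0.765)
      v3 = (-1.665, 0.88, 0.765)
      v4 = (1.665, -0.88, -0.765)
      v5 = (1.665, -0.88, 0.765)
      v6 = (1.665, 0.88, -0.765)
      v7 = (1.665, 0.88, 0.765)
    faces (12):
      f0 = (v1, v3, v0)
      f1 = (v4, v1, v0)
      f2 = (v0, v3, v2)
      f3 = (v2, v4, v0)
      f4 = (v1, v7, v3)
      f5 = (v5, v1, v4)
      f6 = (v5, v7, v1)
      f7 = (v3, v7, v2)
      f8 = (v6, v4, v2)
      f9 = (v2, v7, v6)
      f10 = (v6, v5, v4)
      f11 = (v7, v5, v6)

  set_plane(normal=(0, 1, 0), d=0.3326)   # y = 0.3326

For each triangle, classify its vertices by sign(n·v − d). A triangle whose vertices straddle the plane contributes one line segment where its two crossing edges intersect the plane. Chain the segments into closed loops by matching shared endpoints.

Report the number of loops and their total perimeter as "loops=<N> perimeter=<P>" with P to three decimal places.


Straddling triangles (8 of 12):
  (v1,v3,v0) [-+-] → (-1.665, 0.3326, 0.765)–(-1.665, 0.3326, 0.289135)  len=0.4759
  (v0,v3,v2) [-++] → (-1.665, 0.3326, 0.289135)–(-1.665, 0.3326, -0.765)  len=1.0541
  (v2,v4,v0) [+--] → (-0.629294, 0.3326, -0.765)–(-1.665, 0.3326, -0.765)  len=1.0357
  (v1,v7,v3) [-++] → (0.629294, 0.3326, 0.765)–(-1.665, 0.3326, 0.765)  len=2.2943
  (v5,v7,v1) [-+-] → (1.665, 0.3326, 0.765)–(0.629294, 0.3326, 0.765)  len=1.0357
  (v6,v4,v2) [+-+] → (1.665, 0.3326, -0.765)–(-0.629294, 0.3326, -0.765)  len=2.2943
  (v6,v5,v4) [+--] → (1.665, 0.3326, -0.289135)–(1.665, 0.3326, -0.765)  len=0.4759
  (v7,v5,v6) [+-+] → (1.665, 0.3326, 0.765)–(1.665, 0.3326, -0.289135)  len=1.0541

Chained into 1 loop(s):
  loop 1: 8 segments, perimeter = 9.7200
Total perimeter = 9.720

loops=1 perimeter=9.720


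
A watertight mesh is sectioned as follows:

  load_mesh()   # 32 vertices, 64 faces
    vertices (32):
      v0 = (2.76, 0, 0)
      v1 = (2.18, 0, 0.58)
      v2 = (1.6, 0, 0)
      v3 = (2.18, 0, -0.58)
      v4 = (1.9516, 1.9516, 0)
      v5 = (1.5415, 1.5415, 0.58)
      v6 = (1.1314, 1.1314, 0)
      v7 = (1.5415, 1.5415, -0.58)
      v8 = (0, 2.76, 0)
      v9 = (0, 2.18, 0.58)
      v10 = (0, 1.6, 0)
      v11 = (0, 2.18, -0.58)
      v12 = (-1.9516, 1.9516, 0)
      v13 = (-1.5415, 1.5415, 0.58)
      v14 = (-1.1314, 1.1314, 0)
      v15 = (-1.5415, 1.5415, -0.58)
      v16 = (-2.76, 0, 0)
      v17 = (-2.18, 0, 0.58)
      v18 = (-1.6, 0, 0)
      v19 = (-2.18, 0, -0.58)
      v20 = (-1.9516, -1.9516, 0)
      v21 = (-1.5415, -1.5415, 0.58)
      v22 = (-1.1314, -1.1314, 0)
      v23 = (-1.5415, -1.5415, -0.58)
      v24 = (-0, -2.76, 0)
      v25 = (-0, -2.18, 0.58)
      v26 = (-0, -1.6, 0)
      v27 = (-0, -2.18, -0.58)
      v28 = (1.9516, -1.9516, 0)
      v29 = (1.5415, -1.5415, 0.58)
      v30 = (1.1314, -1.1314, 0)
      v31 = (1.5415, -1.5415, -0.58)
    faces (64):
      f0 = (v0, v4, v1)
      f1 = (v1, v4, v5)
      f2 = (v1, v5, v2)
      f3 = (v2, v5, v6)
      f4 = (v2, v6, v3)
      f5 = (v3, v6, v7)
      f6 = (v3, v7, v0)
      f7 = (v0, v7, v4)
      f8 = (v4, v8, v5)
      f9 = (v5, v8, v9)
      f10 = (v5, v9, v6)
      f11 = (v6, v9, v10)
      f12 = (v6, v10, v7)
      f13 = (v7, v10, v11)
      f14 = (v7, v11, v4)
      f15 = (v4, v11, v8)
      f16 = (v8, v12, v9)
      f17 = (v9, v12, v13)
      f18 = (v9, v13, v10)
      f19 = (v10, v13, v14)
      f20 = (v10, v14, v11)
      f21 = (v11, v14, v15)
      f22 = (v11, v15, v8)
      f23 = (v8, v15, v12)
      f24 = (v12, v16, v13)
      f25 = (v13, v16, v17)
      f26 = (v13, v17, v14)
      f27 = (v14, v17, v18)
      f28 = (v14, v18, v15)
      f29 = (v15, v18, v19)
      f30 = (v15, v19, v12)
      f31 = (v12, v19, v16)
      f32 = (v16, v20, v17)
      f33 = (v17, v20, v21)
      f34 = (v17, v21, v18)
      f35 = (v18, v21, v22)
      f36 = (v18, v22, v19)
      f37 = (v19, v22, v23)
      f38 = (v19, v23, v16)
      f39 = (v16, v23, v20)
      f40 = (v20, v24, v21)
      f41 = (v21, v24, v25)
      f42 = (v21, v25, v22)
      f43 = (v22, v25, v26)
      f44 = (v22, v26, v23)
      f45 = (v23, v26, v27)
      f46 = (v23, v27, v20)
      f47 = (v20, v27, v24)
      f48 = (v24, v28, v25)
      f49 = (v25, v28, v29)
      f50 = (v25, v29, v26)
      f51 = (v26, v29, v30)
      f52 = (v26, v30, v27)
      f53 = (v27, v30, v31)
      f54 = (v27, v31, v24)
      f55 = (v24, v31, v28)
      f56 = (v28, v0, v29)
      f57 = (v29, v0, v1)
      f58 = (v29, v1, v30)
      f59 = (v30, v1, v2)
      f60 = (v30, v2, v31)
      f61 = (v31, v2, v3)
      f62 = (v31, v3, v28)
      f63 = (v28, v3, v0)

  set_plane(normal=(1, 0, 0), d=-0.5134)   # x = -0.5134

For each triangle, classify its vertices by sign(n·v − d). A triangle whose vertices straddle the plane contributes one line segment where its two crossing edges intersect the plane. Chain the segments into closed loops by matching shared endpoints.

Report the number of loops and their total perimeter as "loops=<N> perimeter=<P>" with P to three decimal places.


Straddling triangles (16 of 64):
  (v8,v12,v9) [+-+] → (-0.5134, 2.54734, 0)–(-0.5134, 2.11992, 0.427422)  len=0.6045
  (v9,v12,v13) [+--] → (-0.5134, 2.11992, 0.427422)–(-0.5134, 1.96735, 0.58)  len=0.2158
  (v9,v13,v10) [+-+] → (-0.5134, 1.96735, 0.58)–(-0.5134, 1.58052, 0.19317)  len=0.5471
  (v10,v13,v14) [+--] → (-0.5134, 1.58052, 0.19317)–(-0.5134, 1.38736, 0)  len=0.2732
  (v10,v14,v11) [+-+] → (-0.5134, 1.38736, 0)–(-0.5134, 1.70417, -0.316811)  len=0.4480
  (v11,v14,v15) [+--] → (-0.5134, 1.70417, -0.316811)–(-0.5134, 1.96735, -0.58)  len=0.3722
  (v11,v15,v8) [+-+] → (-0.5134, 1.96735, -0.58)–(-0.5134, 2.35418, -0.19317)  len=0.5471
  (v8,v15,v12) [+--] → (-0.5134, 2.35418, -0.19317)–(-0.5134, 2.54734, 0)  len=0.2732
  (v20,v24,v21) [-+-] → (-0.5134, -2.54734, 0)–(-0.5134, -2.35418, 0.19317)  len=0.2732
  (v21,v24,v25) [-++] → (-0.5134, -2.35418, 0.19317)–(-0.5134, -1.96735, 0.58)  len=0.5471
  (v21,v25,v22) [-+-] → (-0.5134, -1.96735, 0.58)–(-0.5134, -1.70417, 0.316811)  len=0.3722
  (v22,v25,v26) [-++] → (-0.5134, -1.70417, 0.316811)–(-0.5134, -1.38736, 0)  len=0.4480
  (v22,v26,v23) [-+-] → (-0.5134, -1.38736, 0)–(-0.5134, -1.58052, -0.19317)  len=0.2732
  (v23,v26,v27) [-++] → (-0.5134, -1.58052, -0.19317)–(-0.5134, -1.96735, -0.58)  len=0.5471
  (v23,v27,v20) [-+-] → (-0.5134, -1.96735, -0.58)–(-0.5134, -2.11992, -0.427422)  len=0.2158
  (v20,v27,v24) [-++] → (-0.5134, -2.11992, -0.427422)–(-0.5134, -2.54734, 0)  len=0.6045

Chained into 2 loop(s):
  loop 1: 8 segments, perimeter = 3.2809
  loop 2: 8 segments, perimeter = 3.2809
Total perimeter = 6.562

loops=2 perimeter=6.562


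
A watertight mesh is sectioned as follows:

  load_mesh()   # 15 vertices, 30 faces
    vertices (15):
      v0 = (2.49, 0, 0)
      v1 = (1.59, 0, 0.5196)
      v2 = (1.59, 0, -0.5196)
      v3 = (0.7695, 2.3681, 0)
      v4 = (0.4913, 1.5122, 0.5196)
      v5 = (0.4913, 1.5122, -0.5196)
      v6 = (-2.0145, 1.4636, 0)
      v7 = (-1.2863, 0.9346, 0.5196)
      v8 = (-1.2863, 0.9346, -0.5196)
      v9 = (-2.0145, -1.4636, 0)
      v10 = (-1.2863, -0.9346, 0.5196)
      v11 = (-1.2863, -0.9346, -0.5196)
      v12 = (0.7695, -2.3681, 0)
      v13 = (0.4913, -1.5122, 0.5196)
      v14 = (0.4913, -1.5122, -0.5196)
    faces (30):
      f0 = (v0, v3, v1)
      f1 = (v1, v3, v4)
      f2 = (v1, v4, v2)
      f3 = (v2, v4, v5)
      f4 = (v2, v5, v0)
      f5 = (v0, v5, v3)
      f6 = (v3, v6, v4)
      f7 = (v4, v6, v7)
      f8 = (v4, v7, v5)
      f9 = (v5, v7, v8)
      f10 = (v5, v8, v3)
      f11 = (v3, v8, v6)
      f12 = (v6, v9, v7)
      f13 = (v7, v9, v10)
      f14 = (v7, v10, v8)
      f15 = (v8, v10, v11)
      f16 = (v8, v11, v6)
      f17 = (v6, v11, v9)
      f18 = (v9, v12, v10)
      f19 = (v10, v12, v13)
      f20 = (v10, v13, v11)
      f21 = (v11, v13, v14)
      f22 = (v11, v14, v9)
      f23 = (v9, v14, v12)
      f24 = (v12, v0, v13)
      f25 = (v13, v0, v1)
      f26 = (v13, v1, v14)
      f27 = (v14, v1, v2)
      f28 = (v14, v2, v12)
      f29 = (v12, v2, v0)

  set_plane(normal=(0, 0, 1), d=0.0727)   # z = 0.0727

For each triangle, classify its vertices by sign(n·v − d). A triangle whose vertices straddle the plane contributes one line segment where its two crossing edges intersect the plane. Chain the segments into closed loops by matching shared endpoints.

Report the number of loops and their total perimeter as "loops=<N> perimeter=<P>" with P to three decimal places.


Straddling triangles (20 of 30):
  (v0,v3,v1) [--+] → (0.884301, 2.03677, 0.0727)–(2.36408, 0, 0.0727)  len=2.5176
  (v1,v3,v4) [+-+] → (0.884301, 2.03677, 0.0727)–(0.730576, 2.24835, 0.0727)  len=0.2615
  (v1,v4,v2) [++-] → (0.963788, 0.86189, 0.0727)–(1.59, 0, 0.0727)  len=1.0654
  (v2,v4,v5) [-+-] → (0.963788, 0.86189, 0.0727)–(0.4913, 1.5122, 0.0727)  len=0.8038
  (v3,v6,v4) [--+] → (-1.6639, 1.4704, 0.0727)–(0.730576, 2.24835, 0.0727)  len=2.5177
  (v4,v6,v7) [+-+] → (-1.6639, 1.4704, 0.0727)–(-1.91261, 1.38958, 0.0727)  len=0.2615
  (v4,v7,v5) [++-] → (-0.521857, 1.18299, 0.0727)–(0.4913, 1.5122, 0.0727)  len=1.0653
  (v5,v7,v8) [-+-] → (-0.521857, 1.18299, 0.0727)–(-1.2863, 0.9346, 0.0727)  len=0.8038
  (v6,v9,v7) [--+] → (-1.91261, -1.12806, 0.0727)–(-1.91261, 1.38958, 0.0727)  len=2.5176
  (v7,v9,v10) [+-+] → (-1.91261, -1.12806, 0.0727)–(-1.91261, -1.38958, 0.0727)  len=0.2615
  (v7,v10,v8) [++-] → (-1.2863, -0.130765, 0.0727)–(-1.2863, 0.9346, 0.0727)  len=1.0654
  (v8,v10,v11) [-+-] → (-1.2863, -0.130765, 0.0727)–(-1.2863, -0.9346, 0.0727)  len=0.8038
  (v9,v12,v10) [--+] → (0.481862, -2.16753, 0.0727)–(-1.91261, -1.38958, 0.0727)  len=2.5177
  (v10,v12,v13) [+-+] → (0.481862, -2.16753, 0.0727)–(0.730576, -2.24835, 0.0727)  len=0.2615
  (v10,v13,v11) [++-] → (-0.273143, -1.26381, 0.0727)–(-1.2863, -0.9346, 0.0727)  len=1.0653
  (v11,v13,v14) [-+-] → (-0.273143, -1.26381, 0.0727)–(0.4913, -1.5122, 0.0727)  len=0.8038
  (v12,v0,v13) [--+] → (2.21035, -0.21158, 0.0727)–(0.730576, -2.24835, 0.0727)  len=2.5176
  (v13,v0,v1) [+-+] → (2.21035, -0.21158, 0.0727)–(2.36408, 0, 0.0727)  len=0.2615
  (v13,v1,v14) [++-] → (1.11751, -0.65031, 0.0727)–(0.4913, -1.5122, 0.0727)  len=1.0654
  (v14,v1,v2) [-+-] → (1.11751, -0.65031, 0.0727)–(1.59, 0, 0.0727)  len=0.8038

Chained into 2 loop(s):
  loop 1: 10 segments, perimeter = 13.8958
  loop 2: 10 segments, perimeter = 9.3458
Total perimeter = 23.242

loops=2 perimeter=23.242


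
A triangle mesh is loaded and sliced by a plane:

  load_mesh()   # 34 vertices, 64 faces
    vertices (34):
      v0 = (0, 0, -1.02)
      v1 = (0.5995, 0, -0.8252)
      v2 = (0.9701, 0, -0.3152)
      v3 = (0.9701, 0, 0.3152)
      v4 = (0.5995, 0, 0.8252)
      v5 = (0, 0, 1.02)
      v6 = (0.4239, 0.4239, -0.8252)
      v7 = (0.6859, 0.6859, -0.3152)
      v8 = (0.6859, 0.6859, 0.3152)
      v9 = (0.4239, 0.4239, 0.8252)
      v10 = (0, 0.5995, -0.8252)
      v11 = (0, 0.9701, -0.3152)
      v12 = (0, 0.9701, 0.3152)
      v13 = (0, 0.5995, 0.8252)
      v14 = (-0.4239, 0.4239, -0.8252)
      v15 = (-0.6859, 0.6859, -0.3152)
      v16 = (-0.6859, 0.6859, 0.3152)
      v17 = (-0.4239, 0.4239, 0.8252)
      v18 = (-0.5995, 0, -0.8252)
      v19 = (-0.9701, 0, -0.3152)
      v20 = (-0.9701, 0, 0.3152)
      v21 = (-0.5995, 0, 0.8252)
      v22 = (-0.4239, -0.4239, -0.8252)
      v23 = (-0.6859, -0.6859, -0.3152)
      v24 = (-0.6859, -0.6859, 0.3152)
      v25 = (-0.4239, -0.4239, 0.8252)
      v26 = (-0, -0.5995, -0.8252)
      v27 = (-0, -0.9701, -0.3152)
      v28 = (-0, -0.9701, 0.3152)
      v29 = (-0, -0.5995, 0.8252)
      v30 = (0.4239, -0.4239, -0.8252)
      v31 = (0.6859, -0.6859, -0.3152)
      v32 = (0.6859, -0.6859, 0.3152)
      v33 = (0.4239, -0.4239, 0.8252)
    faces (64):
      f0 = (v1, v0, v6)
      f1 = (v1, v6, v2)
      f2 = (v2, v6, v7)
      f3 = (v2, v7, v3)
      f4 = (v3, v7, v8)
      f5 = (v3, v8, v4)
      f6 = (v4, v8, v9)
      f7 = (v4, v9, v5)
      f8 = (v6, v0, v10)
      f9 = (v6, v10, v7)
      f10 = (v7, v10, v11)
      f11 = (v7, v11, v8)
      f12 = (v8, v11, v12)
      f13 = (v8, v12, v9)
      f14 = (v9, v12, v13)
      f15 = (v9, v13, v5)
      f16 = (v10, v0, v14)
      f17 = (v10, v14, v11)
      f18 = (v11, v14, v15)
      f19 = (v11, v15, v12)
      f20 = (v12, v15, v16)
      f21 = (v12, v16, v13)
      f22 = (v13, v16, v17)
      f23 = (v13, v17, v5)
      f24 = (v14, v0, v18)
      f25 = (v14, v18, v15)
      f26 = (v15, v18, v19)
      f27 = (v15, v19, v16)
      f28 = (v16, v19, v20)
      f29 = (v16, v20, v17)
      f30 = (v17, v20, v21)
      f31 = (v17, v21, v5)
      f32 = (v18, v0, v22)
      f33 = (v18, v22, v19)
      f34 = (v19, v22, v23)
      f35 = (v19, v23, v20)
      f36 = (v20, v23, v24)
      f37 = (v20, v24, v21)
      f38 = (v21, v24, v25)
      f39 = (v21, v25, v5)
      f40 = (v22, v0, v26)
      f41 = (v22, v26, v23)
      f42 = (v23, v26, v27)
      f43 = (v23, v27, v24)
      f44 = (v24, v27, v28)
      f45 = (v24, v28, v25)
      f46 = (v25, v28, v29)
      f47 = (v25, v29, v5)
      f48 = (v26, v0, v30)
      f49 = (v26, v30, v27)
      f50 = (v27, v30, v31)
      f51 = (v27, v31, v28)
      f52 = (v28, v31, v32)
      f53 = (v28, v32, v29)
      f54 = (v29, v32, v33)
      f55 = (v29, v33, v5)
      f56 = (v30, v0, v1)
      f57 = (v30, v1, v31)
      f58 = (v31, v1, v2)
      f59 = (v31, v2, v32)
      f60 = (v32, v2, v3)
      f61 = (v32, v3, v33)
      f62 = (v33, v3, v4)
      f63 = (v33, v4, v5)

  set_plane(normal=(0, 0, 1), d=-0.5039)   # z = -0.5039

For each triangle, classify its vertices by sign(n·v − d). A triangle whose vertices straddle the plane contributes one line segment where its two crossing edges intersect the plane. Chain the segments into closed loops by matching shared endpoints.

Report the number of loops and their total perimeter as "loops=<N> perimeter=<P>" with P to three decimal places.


Straddling triangles (16 of 64):
  (v1,v6,v2) [--+] → (0.768006, 0.156843, -0.5039)–(0.832978, 0, -0.5039)  len=0.1698
  (v2,v6,v7) [+-+] → (0.768006, 0.156843, -0.5039)–(0.58896, 0.58896, -0.5039)  len=0.4677
  (v6,v10,v7) [--+] → (0.432117, 0.653932, -0.5039)–(0.58896, 0.58896, -0.5039)  len=0.1698
  (v7,v10,v11) [+-+] → (0.432117, 0.653932, -0.5039)–(0, 0.832978, -0.5039)  len=0.4677
  (v10,v14,v11) [--+] → (-0.156843, 0.768006, -0.5039)–(0, 0.832978, -0.5039)  len=0.1698
  (v11,v14,v15) [+-+] → (-0.156843, 0.768006, -0.5039)–(-0.58896, 0.58896, -0.5039)  len=0.4677
  (v14,v18,v15) [--+] → (-0.653932, 0.432117, -0.5039)–(-0.58896, 0.58896, -0.5039)  len=0.1698
  (v15,v18,v19) [+-+] → (-0.653932, 0.432117, -0.5039)–(-0.832978, 0, -0.5039)  len=0.4677
  (v18,v22,v19) [--+] → (-0.768006, -0.156843, -0.5039)–(-0.832978, 0, -0.5039)  len=0.1698
  (v19,v22,v23) [+-+] → (-0.768006, -0.156843, -0.5039)–(-0.58896, -0.58896, -0.5039)  len=0.4677
  (v22,v26,v23) [--+] → (-0.432117, -0.653932, -0.5039)–(-0.58896, -0.58896, -0.5039)  len=0.1698
  (v23,v26,v27) [+-+] → (-0.432117, -0.653932, -0.5039)–(0, -0.832978, -0.5039)  len=0.4677
  (v26,v30,v27) [--+] → (0.156843, -0.768006, -0.5039)–(0, -0.832978, -0.5039)  len=0.1698
  (v27,v30,v31) [+-+] → (0.156843, -0.768006, -0.5039)–(0.58896, -0.58896, -0.5039)  len=0.4677
  (v30,v1,v31) [--+] → (0.653932, -0.432117, -0.5039)–(0.58896, -0.58896, -0.5039)  len=0.1698
  (v31,v1,v2) [+-+] → (0.653932, -0.432117, -0.5039)–(0.832978, 0, -0.5039)  len=0.4677

Chained into 1 loop(s):
  loop 1: 16 segments, perimeter = 5.1001
Total perimeter = 5.100

loops=1 perimeter=5.100


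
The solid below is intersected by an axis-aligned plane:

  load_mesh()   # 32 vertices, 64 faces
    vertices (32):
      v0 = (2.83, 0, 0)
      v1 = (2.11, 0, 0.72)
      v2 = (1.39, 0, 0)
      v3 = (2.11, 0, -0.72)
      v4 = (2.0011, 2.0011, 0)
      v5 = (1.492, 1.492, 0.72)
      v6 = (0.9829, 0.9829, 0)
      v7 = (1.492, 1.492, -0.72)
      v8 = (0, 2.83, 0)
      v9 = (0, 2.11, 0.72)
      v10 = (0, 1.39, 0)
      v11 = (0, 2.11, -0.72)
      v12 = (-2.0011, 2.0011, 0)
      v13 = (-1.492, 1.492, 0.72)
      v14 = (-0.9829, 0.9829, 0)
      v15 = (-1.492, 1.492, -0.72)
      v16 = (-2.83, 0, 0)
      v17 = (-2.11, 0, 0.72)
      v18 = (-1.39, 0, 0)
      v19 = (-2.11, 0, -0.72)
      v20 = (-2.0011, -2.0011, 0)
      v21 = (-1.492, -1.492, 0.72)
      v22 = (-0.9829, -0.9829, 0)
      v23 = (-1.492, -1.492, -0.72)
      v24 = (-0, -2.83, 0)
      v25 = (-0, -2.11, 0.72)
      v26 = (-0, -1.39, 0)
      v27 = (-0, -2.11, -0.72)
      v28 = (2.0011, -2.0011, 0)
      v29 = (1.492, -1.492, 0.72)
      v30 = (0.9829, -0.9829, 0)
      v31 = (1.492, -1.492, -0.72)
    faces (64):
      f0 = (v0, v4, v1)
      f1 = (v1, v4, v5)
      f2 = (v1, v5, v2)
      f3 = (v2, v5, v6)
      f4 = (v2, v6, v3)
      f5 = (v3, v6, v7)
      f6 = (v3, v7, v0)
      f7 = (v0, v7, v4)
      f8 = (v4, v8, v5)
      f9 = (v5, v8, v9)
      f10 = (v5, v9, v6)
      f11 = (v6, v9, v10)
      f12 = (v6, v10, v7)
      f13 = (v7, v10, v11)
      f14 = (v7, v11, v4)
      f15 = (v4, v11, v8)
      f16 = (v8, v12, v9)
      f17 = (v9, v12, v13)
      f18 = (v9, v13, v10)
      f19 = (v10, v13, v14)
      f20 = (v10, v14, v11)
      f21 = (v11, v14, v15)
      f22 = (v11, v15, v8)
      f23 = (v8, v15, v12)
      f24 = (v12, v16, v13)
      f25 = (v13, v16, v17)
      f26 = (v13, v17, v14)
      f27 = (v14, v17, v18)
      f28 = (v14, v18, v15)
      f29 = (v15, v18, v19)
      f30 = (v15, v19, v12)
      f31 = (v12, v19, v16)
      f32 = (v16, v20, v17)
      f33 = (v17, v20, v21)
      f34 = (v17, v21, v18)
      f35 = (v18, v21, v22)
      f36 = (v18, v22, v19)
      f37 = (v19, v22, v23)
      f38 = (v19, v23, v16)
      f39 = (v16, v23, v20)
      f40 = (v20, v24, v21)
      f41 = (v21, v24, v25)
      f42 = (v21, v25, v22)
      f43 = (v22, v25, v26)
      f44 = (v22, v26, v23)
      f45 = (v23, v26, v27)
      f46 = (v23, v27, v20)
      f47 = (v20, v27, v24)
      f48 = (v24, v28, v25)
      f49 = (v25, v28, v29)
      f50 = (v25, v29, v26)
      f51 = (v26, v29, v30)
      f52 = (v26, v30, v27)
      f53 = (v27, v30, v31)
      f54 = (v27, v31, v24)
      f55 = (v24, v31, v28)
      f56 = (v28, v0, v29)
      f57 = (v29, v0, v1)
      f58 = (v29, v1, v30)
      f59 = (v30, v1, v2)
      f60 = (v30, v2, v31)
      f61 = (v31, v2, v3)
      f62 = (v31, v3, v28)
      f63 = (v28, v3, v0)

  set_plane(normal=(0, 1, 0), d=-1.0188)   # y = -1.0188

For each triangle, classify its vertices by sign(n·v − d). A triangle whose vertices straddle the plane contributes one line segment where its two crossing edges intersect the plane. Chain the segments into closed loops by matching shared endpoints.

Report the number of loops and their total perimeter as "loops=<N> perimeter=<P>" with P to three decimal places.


loops=2 perimeter=8.389

Straddling triangles (20 of 64):
  (v16,v20,v17) [+-+] → (-2.40799, -1.0188, 0)–(-2.05456, -1.0188, 0.353434)  len=0.4998
  (v17,v20,v21) [+--] → (-2.05456, -1.0188, 0.353434)–(-1.688, -1.0188, 0.72)  len=0.5184
  (v17,v21,v18) [+-+] → (-1.688, -1.0188, 0.72)–(-1.45965, -1.0188, 0.491646)  len=0.3229
  (v18,v21,v22) [+-+] → (-1.45965, -1.0188, 0.491646)–(-1.0188, -1.0188, 0.050772)  len=0.6235
  (v19,v22,v23) [++-] → (-1.0188, -1.0188, -0.050772)–(-1.688, -1.0188, -0.72)  len=0.9464
  (v19,v23,v16) [+-+] → (-1.688, -1.0188, -0.72)–(-1.91636, -1.0188, -0.491646)  len=0.3229
  (v16,v23,v20) [+--] → (-1.91636, -1.0188, -0.491646)–(-2.40799, -1.0188, 0)  len=0.6953
  (v21,v25,v22) [--+] → (-0.951593, -1.0188, 0.0229332)–(-1.0188, -1.0188, 0.050772)  len=0.0727
  (v22,v25,v26) [+--] → (-0.951593, -1.0188, 0.0229332)–(-0.896223, -1.0188, 0)  len=0.0599
  (v22,v26,v23) [+--] → (-0.896223, -1.0188, 0)–(-1.0188, -1.0188, -0.050772)  len=0.1327
  (v26,v29,v30) [--+] → (1.0188, -1.0188, 0.050772)–(0.896223, -1.0188, 0)  len=0.1327
  (v26,v30,v27) [-+-] → (0.896223, -1.0188, 0)–(0.951593, -1.0188, -0.0229332)  len=0.0599
  (v27,v30,v31) [-+-] → (0.951593, -1.0188, -0.0229332)–(1.0188, -1.0188, -0.050772)  len=0.0727
  (v28,v0,v29) [-+-] → (2.40799, -1.0188, 0)–(1.91636, -1.0188, 0.491646)  len=0.6953
  (v29,v0,v1) [-++] → (1.91636, -1.0188, 0.491646)–(1.688, -1.0188, 0.72)  len=0.3229
  (v29,v1,v30) [-++] → (1.688, -1.0188, 0.72)–(1.0188, -1.0188, 0.050772)  len=0.9464
  (v30,v2,v31) [++-] → (1.45965, -1.0188, -0.491646)–(1.0188, -1.0188, -0.050772)  len=0.6235
  (v31,v2,v3) [-++] → (1.45965, -1.0188, -0.491646)–(1.688, -1.0188, -0.72)  len=0.3229
  (v31,v3,v28) [-+-] → (1.688, -1.0188, -0.72)–(2.05456, -1.0188, -0.353434)  len=0.5184
  (v28,v3,v0) [-++] → (2.05456, -1.0188, -0.353434)–(2.40799, -1.0188, 0)  len=0.4998

Chained into 2 loop(s):
  loop 1: 10 segments, perimeter = 4.1946
  loop 2: 10 segments, perimeter = 4.1946
Total perimeter = 8.389
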